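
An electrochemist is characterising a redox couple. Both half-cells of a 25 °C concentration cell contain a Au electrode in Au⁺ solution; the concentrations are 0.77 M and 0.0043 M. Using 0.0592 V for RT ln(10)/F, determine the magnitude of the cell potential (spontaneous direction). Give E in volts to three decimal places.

For a concentration cell E°cell = 0. The 0.77 M side is the cathode (reduction is favoured where [Au⁺] is higher).
With n = 1, E = −(0.0592/1) log([Au⁺]ₐₙ/[Au⁺]꜀ₐₜ) = −(0.0592/1) log(0.0043/0.77) = −(0.0592/1)(-2.253) = +0.133 V.

+0.133 V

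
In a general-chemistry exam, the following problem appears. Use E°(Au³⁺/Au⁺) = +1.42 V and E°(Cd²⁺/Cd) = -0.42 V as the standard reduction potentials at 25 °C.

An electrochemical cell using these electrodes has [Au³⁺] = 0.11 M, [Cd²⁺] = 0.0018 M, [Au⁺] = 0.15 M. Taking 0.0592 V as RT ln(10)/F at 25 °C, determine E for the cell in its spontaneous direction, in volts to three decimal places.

Au³⁺/Au⁺ is the cathode (higher E°), Cd²⁺/Cd the anode: E°cell = +1.42 − (-0.42) = +1.84 V, n = 2.
Overall: Au³⁺(aq) + Cd(s) → Au⁺(aq) + Cd²⁺(aq)
Q = [Au⁺]·[Cd²⁺] / ([Au³⁺]); log Q = -2.610.
E = E° − (0.0592/n) log Q = +1.84 − (0.0592/2)(-2.610) = +1.917 V.

+1.917 V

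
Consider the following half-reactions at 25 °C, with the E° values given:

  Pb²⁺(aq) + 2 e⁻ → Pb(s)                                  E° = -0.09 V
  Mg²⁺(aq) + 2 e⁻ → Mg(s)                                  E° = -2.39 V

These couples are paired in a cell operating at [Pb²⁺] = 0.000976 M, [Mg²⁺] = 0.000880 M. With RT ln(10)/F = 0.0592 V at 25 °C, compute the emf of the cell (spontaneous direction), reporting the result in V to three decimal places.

Pb²⁺/Pb is the cathode (higher E°), Mg²⁺/Mg the anode: E°cell = -0.09 − (-2.39) = +2.30 V, n = 2.
Overall: Pb²⁺(aq) + Mg(s) → Pb(s) + Mg²⁺(aq)
Q = [Mg²⁺] / ([Pb²⁺]); log Q = -0.045.
E = E° − (0.0592/n) log Q = +2.30 − (0.0592/2)(-0.045) = +2.301 V.

+2.301 V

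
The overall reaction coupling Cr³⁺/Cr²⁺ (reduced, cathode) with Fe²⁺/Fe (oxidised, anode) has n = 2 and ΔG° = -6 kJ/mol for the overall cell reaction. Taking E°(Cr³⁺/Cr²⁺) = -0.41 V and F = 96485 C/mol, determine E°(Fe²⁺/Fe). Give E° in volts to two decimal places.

E°cell = −ΔG°/(nF) = −(-6×10³)/((2)(96485)) = +0.031 V.
Since Cr³⁺/Cr²⁺ is the cathode and Fe²⁺/Fe the anode, E°cell = E°(Cr³⁺/Cr²⁺) − E°(Fe²⁺/Fe).
So E°(Fe²⁺/Fe) = E°(Cr³⁺/Cr²⁺) − E°cell = (-0.41) − (+0.031) = -0.44 V.

-0.44 V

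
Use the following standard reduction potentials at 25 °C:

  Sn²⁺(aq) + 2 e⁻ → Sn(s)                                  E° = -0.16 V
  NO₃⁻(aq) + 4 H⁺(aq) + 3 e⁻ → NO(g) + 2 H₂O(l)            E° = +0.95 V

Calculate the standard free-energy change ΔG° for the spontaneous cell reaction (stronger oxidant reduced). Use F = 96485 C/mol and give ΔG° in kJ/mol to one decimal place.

NO₃⁻/NO (E° = +0.95 V) is the cathode; Sn²⁺/Sn (E° = -0.16 V) is the anode, so E°cell = +1.11 V.
Balancing electrons gives n = 6 (lcm of 3 and 2).
ΔG° = −nFE° = −(6)(96485)(+1.11) = -642,590 J = -642.6 kJ/mol.

-642.6 kJ/mol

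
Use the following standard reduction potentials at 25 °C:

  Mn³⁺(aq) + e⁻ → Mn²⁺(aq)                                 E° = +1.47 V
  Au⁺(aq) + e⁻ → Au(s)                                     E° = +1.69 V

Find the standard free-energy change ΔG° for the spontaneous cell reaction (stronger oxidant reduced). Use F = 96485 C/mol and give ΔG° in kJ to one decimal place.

Au⁺/Au (E° = +1.69 V) is the cathode; Mn³⁺/Mn²⁺ (E° = +1.47 V) is the anode, so E°cell = +0.22 V.
Balancing electrons gives n = 1 (lcm of 1 and 1).
ΔG° = −nFE° = −(1)(96485)(+0.22) = -21,227 J = -21.2 kJ.

-21.2 kJ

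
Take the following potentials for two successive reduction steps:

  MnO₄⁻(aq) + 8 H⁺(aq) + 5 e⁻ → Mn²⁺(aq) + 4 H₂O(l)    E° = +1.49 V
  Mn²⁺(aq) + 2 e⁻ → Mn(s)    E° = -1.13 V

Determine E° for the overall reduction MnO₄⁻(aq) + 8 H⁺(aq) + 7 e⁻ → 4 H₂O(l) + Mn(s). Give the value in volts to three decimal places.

+0.741 V

Since ΔG° = −nFE° is additive over sequential reductions, n₃E°₃ = n₁E°₁ + n₂E°₂.
E°₃ = (5×+1.49 + 2×-1.13) / 7 = (+5.190) / 7 = +0.741 V.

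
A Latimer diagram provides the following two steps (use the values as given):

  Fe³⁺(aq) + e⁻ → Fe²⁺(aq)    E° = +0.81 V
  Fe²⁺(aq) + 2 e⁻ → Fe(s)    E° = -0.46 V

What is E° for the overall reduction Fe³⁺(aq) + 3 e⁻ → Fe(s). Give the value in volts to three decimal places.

Adding the free-energy changes (−nFE°) of the two steps gives −n₃FE°₃ = −n₁FE°₁ − n₂FE°₂.
E°₃ = (1×+0.81 + 2×-0.46) / 3 = (-0.110) / 3 = -0.037 V.

-0.037 V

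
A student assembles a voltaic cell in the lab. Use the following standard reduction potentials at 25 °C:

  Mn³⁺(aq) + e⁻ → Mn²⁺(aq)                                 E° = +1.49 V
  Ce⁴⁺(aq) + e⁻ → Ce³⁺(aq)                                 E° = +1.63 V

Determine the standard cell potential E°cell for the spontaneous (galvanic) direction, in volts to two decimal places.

+0.14 V

The Ce⁴⁺/Ce³⁺ couple has the higher reduction potential, so it is the cathode; Mn³⁺/Mn²⁺ is oxidised at the anode.
E°cell = E°(cathode) − E°(anode) = (+1.63) − (+1.49) = +0.14 V.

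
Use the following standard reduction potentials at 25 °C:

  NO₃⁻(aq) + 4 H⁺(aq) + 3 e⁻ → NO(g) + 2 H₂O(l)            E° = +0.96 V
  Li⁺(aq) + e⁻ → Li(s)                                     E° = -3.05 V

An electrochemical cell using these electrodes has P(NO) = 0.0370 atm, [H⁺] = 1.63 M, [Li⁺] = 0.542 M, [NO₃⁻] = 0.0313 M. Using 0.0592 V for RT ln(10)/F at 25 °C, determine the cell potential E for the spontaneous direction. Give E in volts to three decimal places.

+4.041 V

NO₃⁻/NO is the cathode (higher E°), Li⁺/Li the anode: E°cell = +0.96 − (-3.05) = +4.01 V, n = 3.
Overall: NO₃⁻(aq) + 4 H⁺(aq) + 3 Li(s) → NO(g) + 2 H₂O(l) + 3 Li⁺(aq)
Q = P(NO)·[Li⁺]^3 / ([NO₃⁻]·[H⁺]^4); log Q = -1.574.
E = E° − (0.0592/n) log Q = +4.01 − (0.0592/3)(-1.574) = +4.041 V.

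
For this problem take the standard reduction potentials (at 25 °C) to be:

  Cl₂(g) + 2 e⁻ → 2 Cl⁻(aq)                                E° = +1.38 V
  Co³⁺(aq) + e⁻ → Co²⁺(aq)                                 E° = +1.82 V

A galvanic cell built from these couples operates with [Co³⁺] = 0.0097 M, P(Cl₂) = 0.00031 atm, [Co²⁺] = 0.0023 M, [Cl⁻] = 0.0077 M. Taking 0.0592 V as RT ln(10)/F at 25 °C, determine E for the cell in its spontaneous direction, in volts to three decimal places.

Co³⁺/Co²⁺ is the cathode (higher E°), Cl₂/Cl⁻ the anode: E°cell = +1.82 − (+1.38) = +0.44 V, n = 2.
Overall: 2 Co³⁺(aq) + 2 Cl⁻(aq) → 2 Co²⁺(aq) + Cl₂(g)
Q = [Co²⁺]^2·P(Cl₂) / ([Co³⁺]^2·[Cl⁻]^2); log Q = -0.532.
E = E° − (0.0592/n) log Q = +0.44 − (0.0592/2)(-0.532) = +0.456 V.

+0.456 V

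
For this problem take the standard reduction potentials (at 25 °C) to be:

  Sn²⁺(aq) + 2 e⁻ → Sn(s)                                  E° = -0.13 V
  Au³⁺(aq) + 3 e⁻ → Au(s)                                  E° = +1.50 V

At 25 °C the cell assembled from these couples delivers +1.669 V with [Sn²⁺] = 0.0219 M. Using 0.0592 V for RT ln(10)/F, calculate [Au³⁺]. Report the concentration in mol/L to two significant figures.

0.31 M

Au³⁺/Au is the cathode, Sn²⁺/Sn the anode: E°cell = +1.63 V, n = 6.
Overall reaction: 2 Au³⁺(aq) + 3 Sn(s) → 2 Au(s) + 3 Sn²⁺(aq); Q = [Sn²⁺]^3/[Au³⁺]^2.
From E = E° − (0.0592/n) log Q: log Q = (E° − E)·n/0.0592 = (+1.63 − (+1.669))·6/0.0592 = -3.9527.
So 2·log[Au³⁺] = 3·log(0.0219) − log Q = -4.9787 − (-3.9527) = -1.0260; log[Au³⁺] = -1.0260 / 2 = -0.5130; [Au³⁺] = 10^(-0.5130) ≈ 0.31 M.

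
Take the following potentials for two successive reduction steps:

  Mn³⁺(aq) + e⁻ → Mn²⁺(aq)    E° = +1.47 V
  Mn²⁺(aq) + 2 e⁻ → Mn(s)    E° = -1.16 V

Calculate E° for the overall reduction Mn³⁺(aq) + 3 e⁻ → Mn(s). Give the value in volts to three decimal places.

-0.283 V

Adding the free-energy changes (−nFE°) of the two steps gives −n₃FE°₃ = −n₁FE°₁ − n₂FE°₂.
E°₃ = (1×+1.47 + 2×-1.16) / 3 = (-0.850) / 3 = -0.283 V.
Simply averaging or adding the two E° values would be wrong; the electron-weighted sum is required.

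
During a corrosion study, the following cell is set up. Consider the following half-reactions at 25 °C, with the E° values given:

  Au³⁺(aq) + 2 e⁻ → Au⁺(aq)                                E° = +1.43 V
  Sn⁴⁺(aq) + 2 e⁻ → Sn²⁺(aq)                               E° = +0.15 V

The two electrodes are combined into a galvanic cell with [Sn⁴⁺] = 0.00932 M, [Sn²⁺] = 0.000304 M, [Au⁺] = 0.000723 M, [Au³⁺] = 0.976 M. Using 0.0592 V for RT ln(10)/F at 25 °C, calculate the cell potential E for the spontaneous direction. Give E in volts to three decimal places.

+1.329 V

Au³⁺/Au⁺ is the cathode (higher E°), Sn⁴⁺/Sn²⁺ the anode: E°cell = +1.43 − (+0.15) = +1.28 V, n = 2.
Overall: Au³⁺(aq) + Sn²⁺(aq) → Au⁺(aq) + Sn⁴⁺(aq)
Q = [Au⁺]·[Sn⁴⁺] / ([Au³⁺]·[Sn²⁺]); log Q = -1.644.
E = E° − (0.0592/n) log Q = +1.28 − (0.0592/2)(-1.644) = +1.329 V.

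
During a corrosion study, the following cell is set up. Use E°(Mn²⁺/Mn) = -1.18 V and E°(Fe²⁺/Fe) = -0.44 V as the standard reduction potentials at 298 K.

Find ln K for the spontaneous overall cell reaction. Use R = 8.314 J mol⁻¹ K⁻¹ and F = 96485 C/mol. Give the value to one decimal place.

Cathode: Fe²⁺/Fe; anode: Mn²⁺/Mn. E°cell = (-0.44) − (-1.18) = +0.74 V, with n = 2.
ΔG° = −nFE° = −RT ln K, so ln K = nFE°/(RT) = (2)(96485)(+0.74) / ((8.314)(298)) = 57.636.

57.6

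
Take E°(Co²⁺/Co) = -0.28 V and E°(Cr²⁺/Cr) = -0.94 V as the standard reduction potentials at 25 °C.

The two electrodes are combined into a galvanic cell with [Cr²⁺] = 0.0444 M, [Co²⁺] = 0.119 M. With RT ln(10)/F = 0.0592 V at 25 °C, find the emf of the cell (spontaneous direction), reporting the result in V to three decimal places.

+0.673 V

Co²⁺/Co is the cathode (higher E°), Cr²⁺/Cr the anode: E°cell = -0.28 − (-0.94) = +0.66 V, n = 2.
Overall: Co²⁺(aq) + Cr(s) → Co(s) + Cr²⁺(aq)
Q = [Cr²⁺] / ([Co²⁺]); log Q = -0.428.
E = E° − (0.0592/n) log Q = +0.66 − (0.0592/2)(-0.428) = +0.673 V.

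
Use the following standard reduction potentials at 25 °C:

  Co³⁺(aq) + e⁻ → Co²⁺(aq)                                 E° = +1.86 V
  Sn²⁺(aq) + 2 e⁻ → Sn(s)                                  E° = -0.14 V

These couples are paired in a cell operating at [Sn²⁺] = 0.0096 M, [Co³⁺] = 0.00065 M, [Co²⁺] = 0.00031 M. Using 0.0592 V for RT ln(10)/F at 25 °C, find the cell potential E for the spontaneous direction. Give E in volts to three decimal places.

+2.079 V

Co³⁺/Co²⁺ is the cathode (higher E°), Sn²⁺/Sn the anode: E°cell = +1.86 − (-0.14) = +2.00 V, n = 2.
Overall: 2 Co³⁺(aq) + Sn(s) → 2 Co²⁺(aq) + Sn²⁺(aq)
Q = [Co²⁺]^2·[Sn²⁺] / ([Co³⁺]^2); log Q = -2.661.
E = E° − (0.0592/n) log Q = +2.00 − (0.0592/2)(-2.661) = +2.079 V.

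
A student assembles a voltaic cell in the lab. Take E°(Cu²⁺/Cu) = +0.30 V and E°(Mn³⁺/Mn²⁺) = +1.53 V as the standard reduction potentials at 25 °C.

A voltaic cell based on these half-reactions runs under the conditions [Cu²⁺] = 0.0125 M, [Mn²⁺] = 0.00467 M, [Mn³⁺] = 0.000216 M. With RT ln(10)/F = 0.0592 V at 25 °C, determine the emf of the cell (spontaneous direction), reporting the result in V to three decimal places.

+1.207 V

Mn³⁺/Mn²⁺ is the cathode (higher E°), Cu²⁺/Cu the anode: E°cell = +1.53 − (+0.30) = +1.23 V, n = 2.
Overall: 2 Mn³⁺(aq) + Cu(s) → 2 Mn²⁺(aq) + Cu²⁺(aq)
Q = [Mn²⁺]^2·[Cu²⁺] / ([Mn³⁺]^2); log Q = 0.767.
E = E° − (0.0592/n) log Q = +1.23 − (0.0592/2)(0.767) = +1.207 V.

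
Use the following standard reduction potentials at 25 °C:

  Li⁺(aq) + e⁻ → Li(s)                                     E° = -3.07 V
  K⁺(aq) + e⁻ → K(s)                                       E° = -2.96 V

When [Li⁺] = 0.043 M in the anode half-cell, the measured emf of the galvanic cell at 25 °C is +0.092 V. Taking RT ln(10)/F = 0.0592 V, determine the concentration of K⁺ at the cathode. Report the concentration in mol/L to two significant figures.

K⁺/K is the cathode, Li⁺/Li the anode: E°cell = +0.11 V, n = 1.
Overall reaction: K⁺(aq) + Li(s) → K(s) + Li⁺(aq); Q = [Li⁺]^1/[K⁺]^1.
From E = E° − (0.0592/n) log Q: log Q = (E° − E)·n/0.0592 = (+0.11 − (+0.092))·1/0.0592 = 0.3041.
So 1·log[K⁺] = 1·log(0.043) − log Q = -1.3665 − (0.3041) = -1.6706; [K⁺] = 10^(-1.6706) ≈ 0.021 M.

0.021 M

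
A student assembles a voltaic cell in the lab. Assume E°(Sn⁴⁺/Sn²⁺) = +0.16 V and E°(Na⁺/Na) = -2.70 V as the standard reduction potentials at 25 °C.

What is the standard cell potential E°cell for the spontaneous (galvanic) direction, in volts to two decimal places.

+2.86 V

The Sn⁴⁺/Sn²⁺ couple has the higher reduction potential, so it is the cathode; Na⁺/Na is oxidised at the anode.
E°cell = E°(cathode) − E°(anode) = (+0.16) − (-2.70) = +2.86 V.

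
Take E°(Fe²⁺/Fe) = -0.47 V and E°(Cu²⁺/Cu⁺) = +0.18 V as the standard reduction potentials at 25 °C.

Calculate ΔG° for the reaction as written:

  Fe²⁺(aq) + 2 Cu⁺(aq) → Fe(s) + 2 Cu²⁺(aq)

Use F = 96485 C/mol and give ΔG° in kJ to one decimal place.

As written, Fe²⁺/Fe is reduced (cathode) and Cu²⁺/Cu⁺ is oxidised (anode), so E°cell = (-0.47) − (+0.18) = -0.65 V.
Balancing electrons gives n = 2.
ΔG° = −nFE° = −(2)(96485)(-0.65) = 125,430 J = +125.4 kJ.

+125.4 kJ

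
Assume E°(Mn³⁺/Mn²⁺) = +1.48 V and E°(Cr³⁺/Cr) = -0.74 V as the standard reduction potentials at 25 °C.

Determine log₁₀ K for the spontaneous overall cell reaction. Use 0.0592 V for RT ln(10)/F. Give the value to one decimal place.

112.5

Cathode: Mn³⁺/Mn²⁺; anode: Cr³⁺/Cr. E°cell = +2.22 V, n = 3.
log K = nE°cell / 0.0592 = (3)(+2.22) / 0.0592 = 112.5.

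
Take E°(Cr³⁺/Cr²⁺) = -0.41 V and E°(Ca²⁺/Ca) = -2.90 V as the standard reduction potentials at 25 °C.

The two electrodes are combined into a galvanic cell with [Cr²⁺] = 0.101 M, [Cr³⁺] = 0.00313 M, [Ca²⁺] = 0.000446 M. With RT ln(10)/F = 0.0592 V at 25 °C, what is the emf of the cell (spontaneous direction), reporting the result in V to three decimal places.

Cr³⁺/Cr²⁺ is the cathode (higher E°), Ca²⁺/Ca the anode: E°cell = -0.41 − (-2.90) = +2.49 V, n = 2.
Overall: 2 Cr³⁺(aq) + Ca(s) → 2 Cr²⁺(aq) + Ca²⁺(aq)
Q = [Cr²⁺]^2·[Ca²⁺] / ([Cr³⁺]^2); log Q = -0.333.
E = E° − (0.0592/n) log Q = +2.49 − (0.0592/2)(-0.333) = +2.500 V.

+2.500 V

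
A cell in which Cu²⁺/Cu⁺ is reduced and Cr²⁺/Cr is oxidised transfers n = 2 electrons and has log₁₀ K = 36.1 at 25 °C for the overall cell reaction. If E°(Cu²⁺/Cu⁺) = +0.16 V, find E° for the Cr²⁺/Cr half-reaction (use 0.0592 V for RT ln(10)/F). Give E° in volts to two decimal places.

E°cell = (0.0592/n)·log K = (0.0592/2)(36.1) = +1.069 V.
Since Cu²⁺/Cu⁺ is the cathode and Cr²⁺/Cr the anode, E°cell = E°(Cu²⁺/Cu⁺) − E°(Cr²⁺/Cr).
So E°(Cr²⁺/Cr) = E°(Cu²⁺/Cu⁺) − E°cell = (+0.16) − (+1.069) = -0.91 V.

-0.91 V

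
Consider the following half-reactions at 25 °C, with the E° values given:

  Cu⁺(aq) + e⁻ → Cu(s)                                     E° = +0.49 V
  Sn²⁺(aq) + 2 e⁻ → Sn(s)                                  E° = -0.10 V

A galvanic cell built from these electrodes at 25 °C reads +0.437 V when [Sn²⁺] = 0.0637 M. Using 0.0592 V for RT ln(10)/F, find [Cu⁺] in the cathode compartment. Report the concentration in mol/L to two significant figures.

0.00066 M

Cu⁺/Cu is the cathode, Sn²⁺/Sn the anode: E°cell = +0.59 V, n = 2.
Overall reaction: 2 Cu⁺(aq) + Sn(s) → 2 Cu(s) + Sn²⁺(aq); Q = [Sn²⁺]^1/[Cu⁺]^2.
From E = E° − (0.0592/n) log Q: log Q = (E° − E)·n/0.0592 = (+0.59 − (+0.437))·2/0.0592 = 5.1689.
So 2·log[Cu⁺] = 1·log(0.0637) − log Q = -1.1959 − (5.1689) = -6.3648; log[Cu⁺] = -6.3648 / 2 = -3.1824; [Cu⁺] = 10^(-3.1824) ≈ 0.00066 M.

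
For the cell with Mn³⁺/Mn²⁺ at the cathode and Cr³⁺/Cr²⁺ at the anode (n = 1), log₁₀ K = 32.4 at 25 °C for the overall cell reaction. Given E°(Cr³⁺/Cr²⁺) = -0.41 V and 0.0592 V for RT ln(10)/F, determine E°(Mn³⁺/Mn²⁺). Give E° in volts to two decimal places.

E°cell = (0.0592/n)·log K = (0.0592/1)(32.4) = +1.918 V.
Since Mn³⁺/Mn²⁺ is the cathode and Cr³⁺/Cr²⁺ the anode, E°cell = E°(Mn³⁺/Mn²⁺) − E°(Cr³⁺/Cr²⁺).
So E°(Mn³⁺/Mn²⁺) = E°cell + E°(Cr³⁺/Cr²⁺) = +1.918 + (-0.41) = +1.51 V.

+1.51 V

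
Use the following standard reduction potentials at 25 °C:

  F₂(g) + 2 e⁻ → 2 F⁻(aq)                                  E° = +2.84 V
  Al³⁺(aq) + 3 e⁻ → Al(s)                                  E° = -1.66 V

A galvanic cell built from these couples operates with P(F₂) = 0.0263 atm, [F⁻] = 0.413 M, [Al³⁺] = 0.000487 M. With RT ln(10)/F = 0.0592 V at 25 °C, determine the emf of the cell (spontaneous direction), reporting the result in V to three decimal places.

F₂/F⁻ is the cathode (higher E°), Al³⁺/Al the anode: E°cell = +2.84 − (-1.66) = +4.50 V, n = 6.
Overall: 3 F₂(g) + 2 Al(s) → 6 F⁻(aq) + 2 Al³⁺(aq)
Q = [F⁻]^6·[Al³⁺]^2 / (P(F₂)^3); log Q = -4.189.
E = E° − (0.0592/n) log Q = +4.50 − (0.0592/6)(-4.189) = +4.541 V.

+4.541 V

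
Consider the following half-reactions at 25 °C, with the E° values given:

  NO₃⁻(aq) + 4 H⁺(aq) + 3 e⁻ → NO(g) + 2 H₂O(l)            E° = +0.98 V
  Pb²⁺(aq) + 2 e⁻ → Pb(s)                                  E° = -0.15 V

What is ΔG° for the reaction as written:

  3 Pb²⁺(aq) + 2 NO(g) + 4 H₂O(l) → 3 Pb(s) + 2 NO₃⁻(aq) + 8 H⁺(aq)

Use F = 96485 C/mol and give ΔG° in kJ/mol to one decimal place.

As written, Pb²⁺/Pb is reduced (cathode) and NO₃⁻/NO is oxidised (anode), so E°cell = (-0.15) − (+0.98) = -1.13 V.
Balancing electrons gives n = 6.
ΔG° = −nFE° = −(6)(96485)(-1.13) = 654,168 J = +654.2 kJ/mol.

+654.2 kJ/mol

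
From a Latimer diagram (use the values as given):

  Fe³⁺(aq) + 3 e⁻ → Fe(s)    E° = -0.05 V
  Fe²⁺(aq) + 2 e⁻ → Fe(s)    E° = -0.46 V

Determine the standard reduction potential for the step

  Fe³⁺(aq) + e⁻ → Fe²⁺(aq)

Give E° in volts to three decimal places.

Sequential free energies add, so n₃E°₃ = n₁E°₁ + n₂E°₂.
With n₃ = 3, and the known step contributing 2×(-0.46) V, the unknown satisfies 1·E° = 3×(-0.05) − 2×(-0.46) = +0.770.
E° = +0.770 / 1 = +0.770 V.

+0.770 V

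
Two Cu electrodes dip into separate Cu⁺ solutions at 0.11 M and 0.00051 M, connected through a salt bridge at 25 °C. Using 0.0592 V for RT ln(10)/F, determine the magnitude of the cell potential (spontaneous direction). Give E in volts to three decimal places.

For a concentration cell E°cell = 0. The 0.11 M side is the cathode (reduction is favoured where [Cu⁺] is higher).
With n = 1, E = −(0.0592/1) log([Cu⁺]ₐₙ/[Cu⁺]꜀ₐₜ) = −(0.0592/1) log(0.00051/0.11) = −(0.0592/1)(-2.334) = +0.138 V.

+0.138 V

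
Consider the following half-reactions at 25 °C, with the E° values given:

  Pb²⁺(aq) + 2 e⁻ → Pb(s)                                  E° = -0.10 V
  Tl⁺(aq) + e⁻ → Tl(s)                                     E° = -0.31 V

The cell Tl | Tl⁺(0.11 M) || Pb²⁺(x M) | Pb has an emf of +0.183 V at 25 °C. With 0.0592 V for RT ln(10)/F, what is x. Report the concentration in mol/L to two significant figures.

Pb²⁺/Pb is the cathode, Tl⁺/Tl the anode: E°cell = +0.21 V, n = 2.
Overall reaction: Pb²⁺(aq) + 2 Tl(s) → Pb(s) + 2 Tl⁺(aq); Q = [Tl⁺]^2/[Pb²⁺]^1.
From E = E° − (0.0592/n) log Q: log Q = (E° − E)·n/0.0592 = (+0.21 − (+0.183))·2/0.0592 = 0.9122.
So 1·log[Pb²⁺] = 2·log(0.11) − log Q = -1.9172 − (0.9122) = -2.8294; [Pb²⁺] = 10^(-2.8294) ≈ 0.0015 M.

0.0015 M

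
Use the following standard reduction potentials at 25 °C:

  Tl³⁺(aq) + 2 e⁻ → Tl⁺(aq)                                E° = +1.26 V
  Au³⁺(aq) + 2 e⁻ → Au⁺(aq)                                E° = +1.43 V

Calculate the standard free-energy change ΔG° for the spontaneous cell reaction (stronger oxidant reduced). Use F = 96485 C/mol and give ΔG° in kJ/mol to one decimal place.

Au³⁺/Au⁺ (E° = +1.43 V) is the cathode; Tl³⁺/Tl⁺ (E° = +1.26 V) is the anode, so E°cell = +0.17 V.
Balancing electrons gives n = 2 (lcm of 2 and 2).
ΔG° = −nFE° = −(2)(96485)(+0.17) = -32,805 J = -32.8 kJ/mol.

-32.8 kJ/mol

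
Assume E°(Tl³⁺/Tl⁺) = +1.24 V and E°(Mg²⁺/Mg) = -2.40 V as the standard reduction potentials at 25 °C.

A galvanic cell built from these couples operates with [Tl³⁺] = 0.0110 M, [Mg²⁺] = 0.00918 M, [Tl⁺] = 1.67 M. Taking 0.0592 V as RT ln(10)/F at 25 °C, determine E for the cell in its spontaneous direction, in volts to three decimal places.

Tl³⁺/Tl⁺ is the cathode (higher E°), Mg²⁺/Mg the anode: E°cell = +1.24 − (-2.40) = +3.64 V, n = 2.
Overall: Tl³⁺(aq) + Mg(s) → Tl⁺(aq) + Mg²⁺(aq)
Q = [Tl⁺]·[Mg²⁺] / ([Tl³⁺]); log Q = 0.144.
E = E° − (0.0592/n) log Q = +3.64 − (0.0592/2)(0.144) = +3.636 V.

+3.636 V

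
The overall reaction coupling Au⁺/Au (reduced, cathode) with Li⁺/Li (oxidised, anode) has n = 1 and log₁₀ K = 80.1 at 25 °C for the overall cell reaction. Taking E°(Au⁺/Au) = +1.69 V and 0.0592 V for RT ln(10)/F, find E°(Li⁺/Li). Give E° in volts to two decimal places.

E°cell = (0.0592/n)·log K = (0.0592/1)(80.1) = +4.742 V.
Since Au⁺/Au is the cathode and Li⁺/Li the anode, E°cell = E°(Au⁺/Au) − E°(Li⁺/Li).
So E°(Li⁺/Li) = E°(Au⁺/Au) − E°cell = (+1.69) − (+4.742) = -3.05 V.

-3.05 V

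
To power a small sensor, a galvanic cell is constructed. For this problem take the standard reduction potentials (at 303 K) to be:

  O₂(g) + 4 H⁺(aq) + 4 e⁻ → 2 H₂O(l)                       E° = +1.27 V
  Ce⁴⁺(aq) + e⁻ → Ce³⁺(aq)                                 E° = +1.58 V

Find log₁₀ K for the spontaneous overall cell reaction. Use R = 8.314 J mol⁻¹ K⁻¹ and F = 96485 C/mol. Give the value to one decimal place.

Cathode: Ce⁴⁺/Ce³⁺; anode: O₂/H₂O. E°cell = (+1.58) − (+1.27) = +0.31 V, with n = 4.
ΔG° = −nFE° = −RT ln K, so ln K = nFE°/(RT) = (4)(96485)(+0.31) / ((8.314)(303)) = 47.493.
log₁₀ K = 47.493 / ln 10 = 20.6.

20.6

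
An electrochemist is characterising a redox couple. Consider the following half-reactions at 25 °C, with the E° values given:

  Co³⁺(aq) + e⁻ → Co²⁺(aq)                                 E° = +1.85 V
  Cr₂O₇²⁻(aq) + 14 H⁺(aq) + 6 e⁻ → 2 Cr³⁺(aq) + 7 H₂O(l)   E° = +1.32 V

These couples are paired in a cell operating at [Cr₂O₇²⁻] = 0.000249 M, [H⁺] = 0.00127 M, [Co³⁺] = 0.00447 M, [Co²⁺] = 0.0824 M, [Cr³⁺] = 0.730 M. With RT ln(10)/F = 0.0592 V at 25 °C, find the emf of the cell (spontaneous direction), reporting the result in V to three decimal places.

+0.888 V

Co³⁺/Co²⁺ is the cathode (higher E°), Cr₂O₇²⁻/Cr³⁺ the anode: E°cell = +1.85 − (+1.32) = +0.53 V, n = 6.
Overall: 6 Co³⁺(aq) + 2 Cr³⁺(aq) + 7 H₂O(l) → 6 Co²⁺(aq) + Cr₂O₇²⁻(aq) + 14 H⁺(aq)
Q = [Co²⁺]^6·[Cr₂O₇²⁻]·[H⁺]^14 / ([Co³⁺]^6·[Cr³⁺]^2); log Q = -36.283.
E = E° − (0.0592/n) log Q = +0.53 − (0.0592/6)(-36.283) = +0.888 V.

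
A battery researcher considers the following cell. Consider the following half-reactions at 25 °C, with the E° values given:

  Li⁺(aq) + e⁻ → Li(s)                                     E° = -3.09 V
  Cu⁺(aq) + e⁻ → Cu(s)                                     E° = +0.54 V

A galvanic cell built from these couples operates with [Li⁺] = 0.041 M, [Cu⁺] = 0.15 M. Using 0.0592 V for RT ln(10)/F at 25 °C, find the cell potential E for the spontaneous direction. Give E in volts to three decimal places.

+3.663 V

Cu⁺/Cu is the cathode (higher E°), Li⁺/Li the anode: E°cell = +0.54 − (-3.09) = +3.63 V, n = 1.
Overall: Cu⁺(aq) + Li(s) → Cu(s) + Li⁺(aq)
Q = [Li⁺] / ([Cu⁺]); log Q = -0.563.
E = E° − (0.0592/n) log Q = +3.63 − (0.0592/1)(-0.563) = +3.663 V.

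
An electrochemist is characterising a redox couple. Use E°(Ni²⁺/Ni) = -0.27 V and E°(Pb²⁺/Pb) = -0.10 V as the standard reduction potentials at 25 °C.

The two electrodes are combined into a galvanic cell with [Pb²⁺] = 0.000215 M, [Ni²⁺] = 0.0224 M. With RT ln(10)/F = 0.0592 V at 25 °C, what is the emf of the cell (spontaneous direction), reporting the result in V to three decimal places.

+0.110 V

Pb²⁺/Pb is the cathode (higher E°), Ni²⁺/Ni the anode: E°cell = -0.10 − (-0.27) = +0.17 V, n = 2.
Overall: Pb²⁺(aq) + Ni(s) → Pb(s) + Ni²⁺(aq)
Q = [Ni²⁺] / ([Pb²⁺]); log Q = 2.018.
E = E° − (0.0592/n) log Q = +0.17 − (0.0592/2)(2.018) = +0.110 V.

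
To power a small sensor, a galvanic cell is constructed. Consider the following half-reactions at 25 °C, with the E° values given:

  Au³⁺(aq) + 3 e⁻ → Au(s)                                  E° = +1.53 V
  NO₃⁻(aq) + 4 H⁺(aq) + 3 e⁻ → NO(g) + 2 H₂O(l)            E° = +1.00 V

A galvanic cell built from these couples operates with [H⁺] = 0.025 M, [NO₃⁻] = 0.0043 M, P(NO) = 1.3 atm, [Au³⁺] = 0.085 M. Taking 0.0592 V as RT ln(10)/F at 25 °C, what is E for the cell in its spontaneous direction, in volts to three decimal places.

+0.684 V

Au³⁺/Au is the cathode (higher E°), NO₃⁻/NO the anode: E°cell = +1.53 − (+1.00) = +0.53 V, n = 3.
Overall: Au³⁺(aq) + NO(g) + 2 H₂O(l) → Au(s) + NO₃⁻(aq) + 4 H⁺(aq)
Q = [NO₃⁻]·[H⁺]^4 / ([Au³⁺]·P(NO)); log Q = -7.818.
E = E° − (0.0592/n) log Q = +0.53 − (0.0592/3)(-7.818) = +0.684 V.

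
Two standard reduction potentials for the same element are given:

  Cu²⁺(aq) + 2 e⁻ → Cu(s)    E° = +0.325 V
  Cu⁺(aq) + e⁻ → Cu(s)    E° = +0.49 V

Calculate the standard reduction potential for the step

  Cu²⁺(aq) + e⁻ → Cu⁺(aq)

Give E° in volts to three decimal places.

+0.160 V

Sequential free energies add, so n₃E°₃ = n₁E°₁ + n₂E°₂.
With n₃ = 2, and the known step contributing 1×(+0.49) V, the unknown satisfies 1·E° = 2×(+0.325) − 1×(+0.49) = +0.160.
E° = +0.160 / 1 = +0.160 V.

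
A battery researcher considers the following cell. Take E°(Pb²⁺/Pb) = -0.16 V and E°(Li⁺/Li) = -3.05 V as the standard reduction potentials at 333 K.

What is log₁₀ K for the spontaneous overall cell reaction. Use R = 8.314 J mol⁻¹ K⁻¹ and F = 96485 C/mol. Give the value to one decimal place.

Cathode: Pb²⁺/Pb; anode: Li⁺/Li. E°cell = (-0.16) − (-3.05) = +2.89 V, with n = 2.
ΔG° = −nFE° = −RT ln K, so ln K = nFE°/(RT) = (2)(96485)(+2.89) / ((8.314)(333)) = 201.434.
log₁₀ K = 201.434 / ln 10 = 87.5.

87.5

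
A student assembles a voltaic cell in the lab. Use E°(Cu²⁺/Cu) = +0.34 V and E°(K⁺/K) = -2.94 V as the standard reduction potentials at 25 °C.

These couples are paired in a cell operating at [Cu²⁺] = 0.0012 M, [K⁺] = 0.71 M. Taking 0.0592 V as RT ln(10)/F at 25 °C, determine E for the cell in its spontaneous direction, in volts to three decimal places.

+3.202 V

Cu²⁺/Cu is the cathode (higher E°), K⁺/K the anode: E°cell = +0.34 − (-2.94) = +3.28 V, n = 2.
Overall: Cu²⁺(aq) + 2 K(s) → Cu(s) + 2 K⁺(aq)
Q = [K⁺]^2 / ([Cu²⁺]); log Q = 2.623.
E = E° − (0.0592/n) log Q = +3.28 − (0.0592/2)(2.623) = +3.202 V.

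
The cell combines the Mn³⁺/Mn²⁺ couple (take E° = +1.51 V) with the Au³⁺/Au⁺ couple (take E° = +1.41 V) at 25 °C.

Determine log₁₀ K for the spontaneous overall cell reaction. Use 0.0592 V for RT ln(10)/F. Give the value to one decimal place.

Cathode: Mn³⁺/Mn²⁺; anode: Au³⁺/Au⁺. E°cell = +0.10 V, n = 2.
log K = nE°cell / 0.0592 = (2)(+0.10) / 0.0592 = 3.4.

3.4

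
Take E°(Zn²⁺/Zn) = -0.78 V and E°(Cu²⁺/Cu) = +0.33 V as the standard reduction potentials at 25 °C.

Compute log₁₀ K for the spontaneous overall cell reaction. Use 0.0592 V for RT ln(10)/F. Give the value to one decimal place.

Cathode: Cu²⁺/Cu; anode: Zn²⁺/Zn. E°cell = +1.11 V, n = 2.
log K = nE°cell / 0.0592 = (2)(+1.11) / 0.0592 = 37.5.

37.5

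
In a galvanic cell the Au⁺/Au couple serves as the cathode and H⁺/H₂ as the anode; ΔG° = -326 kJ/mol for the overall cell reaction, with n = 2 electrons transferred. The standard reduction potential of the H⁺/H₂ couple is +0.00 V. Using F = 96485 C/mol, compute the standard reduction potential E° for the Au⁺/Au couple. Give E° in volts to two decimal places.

E°cell = −ΔG°/(nF) = −(-326×10³)/((2)(96485)) = +1.689 V.
Since Au⁺/Au is the cathode and H⁺/H₂ the anode, E°cell = E°(Au⁺/Au) − E°(H⁺/H₂).
So E°(Au⁺/Au) = E°cell + E°(H⁺/H₂) = +1.689 + (+0.00) = +1.69 V.

+1.69 V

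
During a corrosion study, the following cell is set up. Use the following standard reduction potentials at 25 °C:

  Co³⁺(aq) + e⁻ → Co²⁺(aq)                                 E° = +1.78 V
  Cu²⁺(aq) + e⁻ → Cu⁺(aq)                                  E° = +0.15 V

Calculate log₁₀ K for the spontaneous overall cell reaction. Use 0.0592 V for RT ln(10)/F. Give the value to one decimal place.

27.5

Cathode: Co³⁺/Co²⁺; anode: Cu²⁺/Cu⁺. E°cell = +1.63 V, n = 1.
log K = nE°cell / 0.0592 = (1)(+1.63) / 0.0592 = 27.5.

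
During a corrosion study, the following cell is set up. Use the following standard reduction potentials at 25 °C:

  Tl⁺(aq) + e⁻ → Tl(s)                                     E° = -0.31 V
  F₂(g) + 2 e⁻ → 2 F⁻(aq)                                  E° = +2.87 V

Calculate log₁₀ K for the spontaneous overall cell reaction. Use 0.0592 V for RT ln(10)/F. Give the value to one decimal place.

107.4

Cathode: F₂/F⁻; anode: Tl⁺/Tl. E°cell = +3.18 V, n = 2.
log K = nE°cell / 0.0592 = (2)(+3.18) / 0.0592 = 107.4.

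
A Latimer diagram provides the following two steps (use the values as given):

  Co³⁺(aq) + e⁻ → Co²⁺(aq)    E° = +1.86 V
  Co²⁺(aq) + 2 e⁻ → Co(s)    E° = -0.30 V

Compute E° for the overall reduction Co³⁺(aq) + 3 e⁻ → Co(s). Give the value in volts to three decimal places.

Standard free energies of sequential steps add: ΔG°₃ = ΔG°₁ + ΔG°₂, so n₃E°₃ = n₁E°₁ + n₂E°₂.
E°₃ = (1×+1.86 + 2×-0.30) / 3 = (+1.260) / 3 = +0.420 V.

+0.420 V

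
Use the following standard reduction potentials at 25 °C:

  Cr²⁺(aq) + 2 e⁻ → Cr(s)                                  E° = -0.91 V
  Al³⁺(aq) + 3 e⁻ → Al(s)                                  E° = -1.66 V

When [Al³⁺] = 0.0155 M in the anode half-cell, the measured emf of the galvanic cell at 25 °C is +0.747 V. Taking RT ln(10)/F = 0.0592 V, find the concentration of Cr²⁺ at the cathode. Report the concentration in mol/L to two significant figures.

Cr²⁺/Cr is the cathode, Al³⁺/Al the anode: E°cell = +0.75 V, n = 6.
Overall reaction: 3 Cr²⁺(aq) + 2 Al(s) → 3 Cr(s) + 2 Al³⁺(aq); Q = [Al³⁺]^2/[Cr²⁺]^3.
From E = E° − (0.0592/n) log Q: log Q = (E° − E)·n/0.0592 = (+0.75 − (+0.747))·6/0.0592 = 0.3041.
So 3·log[Cr²⁺] = 2·log(0.0155) − log Q = -3.6193 − (0.3041) = -3.9234; log[Cr²⁺] = -3.9234 / 3 = -1.3078; [Cr²⁺] = 10^(-1.3078) ≈ 0.049 M.

0.049 M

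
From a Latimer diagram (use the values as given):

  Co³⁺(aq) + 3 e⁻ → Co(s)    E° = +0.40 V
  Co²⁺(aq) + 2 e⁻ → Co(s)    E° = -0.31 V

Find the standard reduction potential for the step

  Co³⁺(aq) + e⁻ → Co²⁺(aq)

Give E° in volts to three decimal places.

+1.820 V

Sequential free energies add, so n₃E°₃ = n₁E°₁ + n₂E°₂.
With n₃ = 3, and the known step contributing 2×(-0.31) V, the unknown satisfies 1·E° = 3×(+0.40) − 2×(-0.31) = +1.820.
E° = +1.820 / 1 = +1.820 V.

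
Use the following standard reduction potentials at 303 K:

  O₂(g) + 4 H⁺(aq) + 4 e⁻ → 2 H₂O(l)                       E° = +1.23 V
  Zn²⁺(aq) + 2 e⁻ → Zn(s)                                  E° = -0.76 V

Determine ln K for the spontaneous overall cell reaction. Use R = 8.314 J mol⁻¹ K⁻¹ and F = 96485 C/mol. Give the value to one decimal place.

304.9

Cathode: O₂/H₂O; anode: Zn²⁺/Zn. E°cell = (+1.23) − (-0.76) = +1.99 V, with n = 4.
ΔG° = −nFE° = −RT ln K, so ln K = nFE°/(RT) = (4)(96485)(+1.99) / ((8.314)(303)) = 304.874.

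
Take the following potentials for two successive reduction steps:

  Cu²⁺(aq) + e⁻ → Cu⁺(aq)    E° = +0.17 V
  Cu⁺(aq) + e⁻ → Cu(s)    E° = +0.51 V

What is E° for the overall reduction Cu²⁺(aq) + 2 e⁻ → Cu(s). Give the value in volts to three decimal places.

+0.340 V

Since ΔG° = −nFE° is additive over sequential reductions, n₃E°₃ = n₁E°₁ + n₂E°₂.
E°₃ = (1×+0.17 + 1×+0.51) / 2 = (+0.680) / 2 = +0.340 V.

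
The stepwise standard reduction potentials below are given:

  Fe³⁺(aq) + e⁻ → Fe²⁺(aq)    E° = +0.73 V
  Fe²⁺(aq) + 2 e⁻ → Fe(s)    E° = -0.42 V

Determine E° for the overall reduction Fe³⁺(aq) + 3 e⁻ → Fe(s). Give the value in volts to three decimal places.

Standard free energies of sequential steps add: ΔG°₃ = ΔG°₁ + ΔG°₂, so n₃E°₃ = n₁E°₁ + n₂E°₂.
E°₃ = (1×+0.73 + 2×-0.42) / 3 = (-0.110) / 3 = -0.037 V.

-0.037 V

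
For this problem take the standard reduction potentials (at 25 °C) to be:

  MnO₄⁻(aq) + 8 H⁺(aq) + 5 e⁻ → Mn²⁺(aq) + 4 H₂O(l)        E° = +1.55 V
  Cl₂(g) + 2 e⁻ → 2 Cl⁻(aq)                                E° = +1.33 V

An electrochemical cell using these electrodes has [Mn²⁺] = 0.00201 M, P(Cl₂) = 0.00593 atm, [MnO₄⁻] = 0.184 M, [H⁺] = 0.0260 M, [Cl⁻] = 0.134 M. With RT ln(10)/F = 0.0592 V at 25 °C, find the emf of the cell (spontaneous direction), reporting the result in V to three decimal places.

+0.107 V

MnO₄⁻/Mn²⁺ is the cathode (higher E°), Cl₂/Cl⁻ the anode: E°cell = +1.55 − (+1.33) = +0.22 V, n = 10.
Overall: 2 MnO₄⁻(aq) + 16 H⁺(aq) + 10 Cl⁻(aq) → 2 Mn²⁺(aq) + 8 H₂O(l) + 5 Cl₂(g)
Q = [Mn²⁺]^2·P(Cl₂)^5 / ([MnO₄⁻]^2·[H⁺]^16·[Cl⁻]^10); log Q = 19.031.
E = E° − (0.0592/n) log Q = +0.22 − (0.0592/10)(19.031) = +0.107 V.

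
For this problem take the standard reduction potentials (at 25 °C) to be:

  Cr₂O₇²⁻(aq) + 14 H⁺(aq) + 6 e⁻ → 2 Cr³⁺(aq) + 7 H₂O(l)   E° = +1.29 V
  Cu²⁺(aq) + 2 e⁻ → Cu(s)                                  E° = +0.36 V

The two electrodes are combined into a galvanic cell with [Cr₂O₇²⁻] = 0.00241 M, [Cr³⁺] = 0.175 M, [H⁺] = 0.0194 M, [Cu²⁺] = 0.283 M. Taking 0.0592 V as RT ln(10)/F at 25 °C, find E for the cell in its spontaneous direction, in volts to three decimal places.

Cr₂O₇²⁻/Cr³⁺ is the cathode (higher E°), Cu²⁺/Cu the anode: E°cell = +1.29 − (+0.36) = +0.93 V, n = 6.
Overall: Cr₂O₇²⁻(aq) + 14 H⁺(aq) + 3 Cu(s) → 2 Cr³⁺(aq) + 7 H₂O(l) + 3 Cu²⁺(aq)
Q = [Cr³⁺]^2·[Cu²⁺]^3 / ([Cr₂O₇²⁻]·[H⁺]^14); log Q = 23.430.
E = E° − (0.0592/n) log Q = +0.93 − (0.0592/6)(23.430) = +0.699 V.

+0.699 V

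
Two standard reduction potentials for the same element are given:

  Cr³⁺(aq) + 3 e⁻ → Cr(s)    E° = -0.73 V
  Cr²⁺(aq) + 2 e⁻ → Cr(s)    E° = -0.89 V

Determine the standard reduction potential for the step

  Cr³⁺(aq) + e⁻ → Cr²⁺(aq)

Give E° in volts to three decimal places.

Sequential free energies add, so n₃E°₃ = n₁E°₁ + n₂E°₂.
With n₃ = 3, and the known step contributing 2×(-0.89) V, the unknown satisfies 1·E° = 3×(-0.73) − 2×(-0.89) = -0.410.
E° = -0.410 / 1 = -0.410 V.

-0.410 V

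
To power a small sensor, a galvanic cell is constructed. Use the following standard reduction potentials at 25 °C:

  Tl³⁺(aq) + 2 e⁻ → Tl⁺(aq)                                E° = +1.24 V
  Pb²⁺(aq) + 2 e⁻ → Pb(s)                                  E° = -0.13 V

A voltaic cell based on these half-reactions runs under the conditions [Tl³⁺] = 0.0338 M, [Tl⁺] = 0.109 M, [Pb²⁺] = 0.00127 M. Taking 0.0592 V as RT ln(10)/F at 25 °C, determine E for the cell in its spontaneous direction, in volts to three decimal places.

Tl³⁺/Tl⁺ is the cathode (higher E°), Pb²⁺/Pb the anode: E°cell = +1.24 − (-0.13) = +1.37 V, n = 2.
Overall: Tl³⁺(aq) + Pb(s) → Tl⁺(aq) + Pb²⁺(aq)
Q = [Tl⁺]·[Pb²⁺] / ([Tl³⁺]); log Q = -2.388.
E = E° − (0.0592/n) log Q = +1.37 − (0.0592/2)(-2.388) = +1.441 V.

+1.441 V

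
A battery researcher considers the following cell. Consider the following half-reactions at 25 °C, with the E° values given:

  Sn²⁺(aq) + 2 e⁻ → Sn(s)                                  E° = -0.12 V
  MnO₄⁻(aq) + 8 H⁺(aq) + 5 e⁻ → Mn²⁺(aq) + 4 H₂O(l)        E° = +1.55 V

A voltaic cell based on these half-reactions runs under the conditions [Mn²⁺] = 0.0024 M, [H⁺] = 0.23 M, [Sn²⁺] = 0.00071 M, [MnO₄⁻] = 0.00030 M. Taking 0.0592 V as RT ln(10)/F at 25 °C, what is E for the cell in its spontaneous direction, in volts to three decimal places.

+1.692 V

MnO₄⁻/Mn²⁺ is the cathode (higher E°), Sn²⁺/Sn the anode: E°cell = +1.55 − (-0.12) = +1.67 V, n = 10.
Overall: 2 MnO₄⁻(aq) + 16 H⁺(aq) + 5 Sn(s) → 2 Mn²⁺(aq) + 8 H₂O(l) + 5 Sn²⁺(aq)
Q = [Mn²⁺]^2·[Sn²⁺]^5 / ([MnO₄⁻]^2·[H⁺]^16); log Q = -3.725.
E = E° − (0.0592/n) log Q = +1.67 − (0.0592/10)(-3.725) = +1.692 V.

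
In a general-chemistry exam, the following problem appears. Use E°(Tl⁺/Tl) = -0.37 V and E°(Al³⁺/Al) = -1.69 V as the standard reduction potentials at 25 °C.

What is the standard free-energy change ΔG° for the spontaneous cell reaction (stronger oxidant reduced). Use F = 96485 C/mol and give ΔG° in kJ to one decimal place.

Tl⁺/Tl (E° = -0.37 V) is the cathode; Al³⁺/Al (E° = -1.69 V) is the anode, so E°cell = +1.32 V.
Balancing electrons gives n = 3 (lcm of 1 and 3).
ΔG° = −nFE° = −(3)(96485)(+1.32) = -382,081 J = -382.1 kJ.

-382.1 kJ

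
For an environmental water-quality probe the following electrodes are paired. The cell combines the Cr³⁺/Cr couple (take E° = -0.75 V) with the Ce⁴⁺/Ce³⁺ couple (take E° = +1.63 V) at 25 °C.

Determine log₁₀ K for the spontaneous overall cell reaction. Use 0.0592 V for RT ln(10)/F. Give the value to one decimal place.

Cathode: Ce⁴⁺/Ce³⁺; anode: Cr³⁺/Cr. E°cell = +2.38 V, n = 3.
log K = nE°cell / 0.0592 = (3)(+2.38) / 0.0592 = 120.6.

120.6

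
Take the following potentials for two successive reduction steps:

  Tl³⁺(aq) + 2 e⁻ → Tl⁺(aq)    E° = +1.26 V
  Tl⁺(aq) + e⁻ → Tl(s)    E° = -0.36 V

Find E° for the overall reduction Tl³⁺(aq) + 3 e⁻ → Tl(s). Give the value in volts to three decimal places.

Standard free energies of sequential steps add: ΔG°₃ = ΔG°₁ + ΔG°₂, so n₃E°₃ = n₁E°₁ + n₂E°₂.
E°₃ = (2×+1.26 + 1×-0.36) / 3 = (+2.160) / 3 = +0.720 V.
E° values themselves are not directly additive — weighting by electron count is essential.

+0.720 V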